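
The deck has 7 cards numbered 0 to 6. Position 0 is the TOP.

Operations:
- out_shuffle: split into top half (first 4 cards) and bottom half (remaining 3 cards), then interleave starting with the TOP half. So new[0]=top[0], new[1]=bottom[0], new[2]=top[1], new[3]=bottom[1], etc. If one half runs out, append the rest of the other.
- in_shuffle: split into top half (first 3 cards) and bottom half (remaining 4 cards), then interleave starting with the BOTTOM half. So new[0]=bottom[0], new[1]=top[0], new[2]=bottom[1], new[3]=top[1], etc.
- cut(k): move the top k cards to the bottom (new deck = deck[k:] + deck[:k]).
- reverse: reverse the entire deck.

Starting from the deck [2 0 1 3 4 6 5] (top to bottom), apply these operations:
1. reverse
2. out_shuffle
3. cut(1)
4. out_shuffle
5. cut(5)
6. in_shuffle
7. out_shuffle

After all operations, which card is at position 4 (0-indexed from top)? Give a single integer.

After op 1 (reverse): [5 6 4 3 1 0 2]
After op 2 (out_shuffle): [5 1 6 0 4 2 3]
After op 3 (cut(1)): [1 6 0 4 2 3 5]
After op 4 (out_shuffle): [1 2 6 3 0 5 4]
After op 5 (cut(5)): [5 4 1 2 6 3 0]
After op 6 (in_shuffle): [2 5 6 4 3 1 0]
After op 7 (out_shuffle): [2 3 5 1 6 0 4]
Position 4: card 6.

Answer: 6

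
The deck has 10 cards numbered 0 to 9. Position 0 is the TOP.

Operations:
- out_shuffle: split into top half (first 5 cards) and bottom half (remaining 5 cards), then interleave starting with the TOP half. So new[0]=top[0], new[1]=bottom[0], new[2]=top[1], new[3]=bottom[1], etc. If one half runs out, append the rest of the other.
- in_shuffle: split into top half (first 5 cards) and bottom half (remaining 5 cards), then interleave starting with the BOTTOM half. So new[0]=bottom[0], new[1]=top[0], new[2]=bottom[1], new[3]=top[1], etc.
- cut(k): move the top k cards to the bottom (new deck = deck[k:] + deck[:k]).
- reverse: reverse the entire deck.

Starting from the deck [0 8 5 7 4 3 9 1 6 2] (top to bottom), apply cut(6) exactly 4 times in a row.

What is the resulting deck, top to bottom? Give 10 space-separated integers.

After op 1 (cut(6)): [9 1 6 2 0 8 5 7 4 3]
After op 2 (cut(6)): [5 7 4 3 9 1 6 2 0 8]
After op 3 (cut(6)): [6 2 0 8 5 7 4 3 9 1]
After op 4 (cut(6)): [4 3 9 1 6 2 0 8 5 7]

Answer: 4 3 9 1 6 2 0 8 5 7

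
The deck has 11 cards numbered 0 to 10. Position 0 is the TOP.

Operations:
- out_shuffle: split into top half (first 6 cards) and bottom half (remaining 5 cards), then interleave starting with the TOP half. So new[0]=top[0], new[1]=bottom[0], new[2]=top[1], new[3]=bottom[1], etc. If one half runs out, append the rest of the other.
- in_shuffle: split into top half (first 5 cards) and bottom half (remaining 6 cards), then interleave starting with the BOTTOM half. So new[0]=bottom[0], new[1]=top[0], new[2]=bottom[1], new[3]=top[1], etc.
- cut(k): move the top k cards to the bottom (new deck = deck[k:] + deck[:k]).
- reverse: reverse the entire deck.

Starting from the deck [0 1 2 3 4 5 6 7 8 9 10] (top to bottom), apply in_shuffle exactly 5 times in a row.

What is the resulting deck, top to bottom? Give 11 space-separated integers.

After op 1 (in_shuffle): [5 0 6 1 7 2 8 3 9 4 10]
After op 2 (in_shuffle): [2 5 8 0 3 6 9 1 4 7 10]
After op 3 (in_shuffle): [6 2 9 5 1 8 4 0 7 3 10]
After op 4 (in_shuffle): [8 6 4 2 0 9 7 5 3 1 10]
After op 5 (in_shuffle): [9 8 7 6 5 4 3 2 1 0 10]

Answer: 9 8 7 6 5 4 3 2 1 0 10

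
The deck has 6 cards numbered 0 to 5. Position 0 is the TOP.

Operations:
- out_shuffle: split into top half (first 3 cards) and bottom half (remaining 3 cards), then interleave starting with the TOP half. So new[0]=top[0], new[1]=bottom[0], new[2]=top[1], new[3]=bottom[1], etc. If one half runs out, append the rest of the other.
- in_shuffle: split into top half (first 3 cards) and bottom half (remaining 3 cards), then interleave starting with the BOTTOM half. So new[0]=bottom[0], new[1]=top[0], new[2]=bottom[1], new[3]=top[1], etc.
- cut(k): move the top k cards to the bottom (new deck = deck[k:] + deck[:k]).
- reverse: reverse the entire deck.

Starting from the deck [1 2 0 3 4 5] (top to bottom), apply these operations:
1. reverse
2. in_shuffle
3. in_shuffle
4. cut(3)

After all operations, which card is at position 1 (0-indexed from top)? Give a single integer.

After op 1 (reverse): [5 4 3 0 2 1]
After op 2 (in_shuffle): [0 5 2 4 1 3]
After op 3 (in_shuffle): [4 0 1 5 3 2]
After op 4 (cut(3)): [5 3 2 4 0 1]
Position 1: card 3.

Answer: 3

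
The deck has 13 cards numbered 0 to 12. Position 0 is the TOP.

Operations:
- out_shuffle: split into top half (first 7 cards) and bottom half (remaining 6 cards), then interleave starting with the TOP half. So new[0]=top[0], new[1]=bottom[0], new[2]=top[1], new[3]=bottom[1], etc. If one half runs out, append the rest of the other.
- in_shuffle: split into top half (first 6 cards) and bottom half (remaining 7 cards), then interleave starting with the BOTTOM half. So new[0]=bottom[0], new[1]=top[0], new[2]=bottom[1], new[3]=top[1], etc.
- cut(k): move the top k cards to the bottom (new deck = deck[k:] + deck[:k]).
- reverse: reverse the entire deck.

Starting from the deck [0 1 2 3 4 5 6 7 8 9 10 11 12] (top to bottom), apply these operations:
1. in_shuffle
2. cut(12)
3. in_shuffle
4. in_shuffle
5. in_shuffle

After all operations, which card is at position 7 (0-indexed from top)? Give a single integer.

Answer: 12

Derivation:
After op 1 (in_shuffle): [6 0 7 1 8 2 9 3 10 4 11 5 12]
After op 2 (cut(12)): [12 6 0 7 1 8 2 9 3 10 4 11 5]
After op 3 (in_shuffle): [2 12 9 6 3 0 10 7 4 1 11 8 5]
After op 4 (in_shuffle): [10 2 7 12 4 9 1 6 11 3 8 0 5]
After op 5 (in_shuffle): [1 10 6 2 11 7 3 12 8 4 0 9 5]
Position 7: card 12.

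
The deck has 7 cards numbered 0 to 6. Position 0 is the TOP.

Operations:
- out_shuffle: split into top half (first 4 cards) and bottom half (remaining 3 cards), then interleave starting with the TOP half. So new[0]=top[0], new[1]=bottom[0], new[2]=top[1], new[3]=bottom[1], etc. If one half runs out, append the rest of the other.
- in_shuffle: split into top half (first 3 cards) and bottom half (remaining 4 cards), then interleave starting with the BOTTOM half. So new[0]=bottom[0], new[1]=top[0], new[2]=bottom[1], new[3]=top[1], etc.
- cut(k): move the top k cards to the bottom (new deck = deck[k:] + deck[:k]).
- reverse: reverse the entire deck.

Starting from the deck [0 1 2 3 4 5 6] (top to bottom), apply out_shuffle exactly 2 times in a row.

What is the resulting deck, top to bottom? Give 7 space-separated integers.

After op 1 (out_shuffle): [0 4 1 5 2 6 3]
After op 2 (out_shuffle): [0 2 4 6 1 3 5]

Answer: 0 2 4 6 1 3 5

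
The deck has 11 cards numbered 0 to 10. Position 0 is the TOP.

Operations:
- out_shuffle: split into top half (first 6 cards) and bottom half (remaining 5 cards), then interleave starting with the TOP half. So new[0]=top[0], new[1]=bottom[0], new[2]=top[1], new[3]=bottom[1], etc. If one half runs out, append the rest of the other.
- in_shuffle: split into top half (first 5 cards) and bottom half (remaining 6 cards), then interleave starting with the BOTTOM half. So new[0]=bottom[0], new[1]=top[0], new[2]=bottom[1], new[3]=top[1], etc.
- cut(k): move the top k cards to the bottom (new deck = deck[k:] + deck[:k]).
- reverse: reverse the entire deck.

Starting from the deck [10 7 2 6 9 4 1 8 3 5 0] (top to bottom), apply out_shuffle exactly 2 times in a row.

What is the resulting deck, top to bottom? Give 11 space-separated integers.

Answer: 10 6 1 5 7 9 8 0 2 4 3

Derivation:
After op 1 (out_shuffle): [10 1 7 8 2 3 6 5 9 0 4]
After op 2 (out_shuffle): [10 6 1 5 7 9 8 0 2 4 3]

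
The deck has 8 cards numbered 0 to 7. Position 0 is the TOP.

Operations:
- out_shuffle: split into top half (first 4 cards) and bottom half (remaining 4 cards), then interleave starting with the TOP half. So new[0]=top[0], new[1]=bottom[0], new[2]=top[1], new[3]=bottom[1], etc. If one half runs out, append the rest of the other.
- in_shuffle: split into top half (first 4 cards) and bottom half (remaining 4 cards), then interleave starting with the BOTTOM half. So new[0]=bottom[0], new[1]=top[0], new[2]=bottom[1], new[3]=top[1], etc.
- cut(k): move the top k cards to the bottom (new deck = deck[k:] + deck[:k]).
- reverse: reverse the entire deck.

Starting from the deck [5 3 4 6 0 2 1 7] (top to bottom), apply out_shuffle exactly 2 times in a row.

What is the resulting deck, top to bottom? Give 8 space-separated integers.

After op 1 (out_shuffle): [5 0 3 2 4 1 6 7]
After op 2 (out_shuffle): [5 4 0 1 3 6 2 7]

Answer: 5 4 0 1 3 6 2 7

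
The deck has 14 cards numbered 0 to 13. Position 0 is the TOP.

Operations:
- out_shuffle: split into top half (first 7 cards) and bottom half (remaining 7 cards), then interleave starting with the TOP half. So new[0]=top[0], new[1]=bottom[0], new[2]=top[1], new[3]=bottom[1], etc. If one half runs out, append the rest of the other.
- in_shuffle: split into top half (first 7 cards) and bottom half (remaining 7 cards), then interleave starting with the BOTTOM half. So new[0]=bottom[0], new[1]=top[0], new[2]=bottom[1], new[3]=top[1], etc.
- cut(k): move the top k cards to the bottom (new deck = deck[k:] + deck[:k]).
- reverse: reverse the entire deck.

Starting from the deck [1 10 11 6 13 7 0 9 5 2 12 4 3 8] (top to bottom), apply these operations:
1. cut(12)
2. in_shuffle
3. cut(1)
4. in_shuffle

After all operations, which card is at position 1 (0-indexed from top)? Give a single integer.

After op 1 (cut(12)): [3 8 1 10 11 6 13 7 0 9 5 2 12 4]
After op 2 (in_shuffle): [7 3 0 8 9 1 5 10 2 11 12 6 4 13]
After op 3 (cut(1)): [3 0 8 9 1 5 10 2 11 12 6 4 13 7]
After op 4 (in_shuffle): [2 3 11 0 12 8 6 9 4 1 13 5 7 10]
Position 1: card 3.

Answer: 3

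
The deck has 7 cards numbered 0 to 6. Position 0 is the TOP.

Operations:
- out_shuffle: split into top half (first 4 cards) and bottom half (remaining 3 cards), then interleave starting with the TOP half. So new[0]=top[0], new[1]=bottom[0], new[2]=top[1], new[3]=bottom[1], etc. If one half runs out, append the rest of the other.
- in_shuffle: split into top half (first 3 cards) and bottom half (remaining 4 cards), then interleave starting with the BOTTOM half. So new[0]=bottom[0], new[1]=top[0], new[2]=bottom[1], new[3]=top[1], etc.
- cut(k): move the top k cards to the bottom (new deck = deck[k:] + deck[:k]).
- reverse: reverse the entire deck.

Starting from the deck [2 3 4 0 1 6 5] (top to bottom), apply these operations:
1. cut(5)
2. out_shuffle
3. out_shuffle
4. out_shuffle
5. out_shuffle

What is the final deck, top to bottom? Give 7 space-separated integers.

After op 1 (cut(5)): [6 5 2 3 4 0 1]
After op 2 (out_shuffle): [6 4 5 0 2 1 3]
After op 3 (out_shuffle): [6 2 4 1 5 3 0]
After op 4 (out_shuffle): [6 5 2 3 4 0 1]
After op 5 (out_shuffle): [6 4 5 0 2 1 3]

Answer: 6 4 5 0 2 1 3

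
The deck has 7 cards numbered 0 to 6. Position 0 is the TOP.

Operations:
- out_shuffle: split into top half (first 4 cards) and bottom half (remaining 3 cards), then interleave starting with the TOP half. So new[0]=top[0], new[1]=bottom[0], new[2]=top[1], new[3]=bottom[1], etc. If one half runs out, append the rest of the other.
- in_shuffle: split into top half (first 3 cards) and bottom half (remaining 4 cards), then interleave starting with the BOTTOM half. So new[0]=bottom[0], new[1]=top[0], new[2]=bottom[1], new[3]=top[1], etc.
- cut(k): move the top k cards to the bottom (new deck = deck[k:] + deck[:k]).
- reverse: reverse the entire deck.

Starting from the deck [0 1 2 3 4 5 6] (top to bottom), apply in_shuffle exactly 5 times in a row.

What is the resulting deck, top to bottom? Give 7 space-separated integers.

After op 1 (in_shuffle): [3 0 4 1 5 2 6]
After op 2 (in_shuffle): [1 3 5 0 2 4 6]
After op 3 (in_shuffle): [0 1 2 3 4 5 6]
After op 4 (in_shuffle): [3 0 4 1 5 2 6]
After op 5 (in_shuffle): [1 3 5 0 2 4 6]

Answer: 1 3 5 0 2 4 6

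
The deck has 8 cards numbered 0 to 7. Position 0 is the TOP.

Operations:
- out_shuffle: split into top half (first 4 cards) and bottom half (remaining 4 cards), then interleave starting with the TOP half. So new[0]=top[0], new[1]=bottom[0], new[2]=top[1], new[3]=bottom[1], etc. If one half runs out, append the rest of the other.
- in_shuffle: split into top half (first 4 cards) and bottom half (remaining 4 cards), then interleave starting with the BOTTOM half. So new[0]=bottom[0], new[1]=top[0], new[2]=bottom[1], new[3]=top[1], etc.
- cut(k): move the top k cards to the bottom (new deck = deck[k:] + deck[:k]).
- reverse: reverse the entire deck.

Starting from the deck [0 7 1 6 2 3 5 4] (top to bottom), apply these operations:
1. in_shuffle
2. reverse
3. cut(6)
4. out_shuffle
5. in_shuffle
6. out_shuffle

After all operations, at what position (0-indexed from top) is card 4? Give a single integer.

Answer: 1

Derivation:
After op 1 (in_shuffle): [2 0 3 7 5 1 4 6]
After op 2 (reverse): [6 4 1 5 7 3 0 2]
After op 3 (cut(6)): [0 2 6 4 1 5 7 3]
After op 4 (out_shuffle): [0 1 2 5 6 7 4 3]
After op 5 (in_shuffle): [6 0 7 1 4 2 3 5]
After op 6 (out_shuffle): [6 4 0 2 7 3 1 5]
Card 4 is at position 1.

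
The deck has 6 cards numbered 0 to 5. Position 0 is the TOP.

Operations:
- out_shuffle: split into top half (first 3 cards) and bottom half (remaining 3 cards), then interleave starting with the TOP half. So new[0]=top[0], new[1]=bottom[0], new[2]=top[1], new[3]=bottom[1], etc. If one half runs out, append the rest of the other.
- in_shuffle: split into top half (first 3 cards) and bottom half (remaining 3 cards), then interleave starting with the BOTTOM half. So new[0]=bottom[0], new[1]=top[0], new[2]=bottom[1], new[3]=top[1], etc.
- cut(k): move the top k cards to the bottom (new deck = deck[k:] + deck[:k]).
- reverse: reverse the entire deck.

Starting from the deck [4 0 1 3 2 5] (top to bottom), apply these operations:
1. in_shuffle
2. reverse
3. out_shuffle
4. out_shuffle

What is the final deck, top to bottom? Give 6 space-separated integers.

After op 1 (in_shuffle): [3 4 2 0 5 1]
After op 2 (reverse): [1 5 0 2 4 3]
After op 3 (out_shuffle): [1 2 5 4 0 3]
After op 4 (out_shuffle): [1 4 2 0 5 3]

Answer: 1 4 2 0 5 3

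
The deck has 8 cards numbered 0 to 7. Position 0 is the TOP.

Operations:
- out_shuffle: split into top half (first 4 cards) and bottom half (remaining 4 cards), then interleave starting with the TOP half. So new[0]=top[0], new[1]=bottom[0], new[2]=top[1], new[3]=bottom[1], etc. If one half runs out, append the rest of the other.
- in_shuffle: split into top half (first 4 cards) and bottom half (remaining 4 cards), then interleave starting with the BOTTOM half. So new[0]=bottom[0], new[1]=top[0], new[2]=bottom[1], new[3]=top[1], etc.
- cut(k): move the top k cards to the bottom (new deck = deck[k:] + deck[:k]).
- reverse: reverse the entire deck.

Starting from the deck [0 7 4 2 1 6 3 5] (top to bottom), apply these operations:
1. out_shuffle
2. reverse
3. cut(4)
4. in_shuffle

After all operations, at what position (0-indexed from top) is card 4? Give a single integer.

After op 1 (out_shuffle): [0 1 7 6 4 3 2 5]
After op 2 (reverse): [5 2 3 4 6 7 1 0]
After op 3 (cut(4)): [6 7 1 0 5 2 3 4]
After op 4 (in_shuffle): [5 6 2 7 3 1 4 0]
Card 4 is at position 6.

Answer: 6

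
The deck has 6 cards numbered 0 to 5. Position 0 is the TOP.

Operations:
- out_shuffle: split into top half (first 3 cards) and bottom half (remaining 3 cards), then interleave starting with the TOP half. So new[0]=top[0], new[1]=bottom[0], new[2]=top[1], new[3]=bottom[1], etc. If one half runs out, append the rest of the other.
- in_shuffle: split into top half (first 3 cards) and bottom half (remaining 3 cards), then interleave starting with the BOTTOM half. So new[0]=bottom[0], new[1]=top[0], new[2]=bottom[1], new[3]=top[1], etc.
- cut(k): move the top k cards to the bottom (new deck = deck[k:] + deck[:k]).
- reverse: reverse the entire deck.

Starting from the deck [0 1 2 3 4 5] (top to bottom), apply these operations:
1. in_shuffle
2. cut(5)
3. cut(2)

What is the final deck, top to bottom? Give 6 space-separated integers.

After op 1 (in_shuffle): [3 0 4 1 5 2]
After op 2 (cut(5)): [2 3 0 4 1 5]
After op 3 (cut(2)): [0 4 1 5 2 3]

Answer: 0 4 1 5 2 3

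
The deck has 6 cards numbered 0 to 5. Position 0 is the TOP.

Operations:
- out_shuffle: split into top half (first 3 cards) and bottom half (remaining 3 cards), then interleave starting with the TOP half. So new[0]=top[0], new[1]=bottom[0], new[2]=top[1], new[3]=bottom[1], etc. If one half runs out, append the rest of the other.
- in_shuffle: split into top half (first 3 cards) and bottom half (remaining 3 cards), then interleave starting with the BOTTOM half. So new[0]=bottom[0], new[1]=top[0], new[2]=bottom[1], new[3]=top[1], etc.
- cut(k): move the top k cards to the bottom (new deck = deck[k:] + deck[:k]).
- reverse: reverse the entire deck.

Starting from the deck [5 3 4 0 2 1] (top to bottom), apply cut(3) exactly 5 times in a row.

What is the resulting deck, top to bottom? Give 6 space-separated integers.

After op 1 (cut(3)): [0 2 1 5 3 4]
After op 2 (cut(3)): [5 3 4 0 2 1]
After op 3 (cut(3)): [0 2 1 5 3 4]
After op 4 (cut(3)): [5 3 4 0 2 1]
After op 5 (cut(3)): [0 2 1 5 3 4]

Answer: 0 2 1 5 3 4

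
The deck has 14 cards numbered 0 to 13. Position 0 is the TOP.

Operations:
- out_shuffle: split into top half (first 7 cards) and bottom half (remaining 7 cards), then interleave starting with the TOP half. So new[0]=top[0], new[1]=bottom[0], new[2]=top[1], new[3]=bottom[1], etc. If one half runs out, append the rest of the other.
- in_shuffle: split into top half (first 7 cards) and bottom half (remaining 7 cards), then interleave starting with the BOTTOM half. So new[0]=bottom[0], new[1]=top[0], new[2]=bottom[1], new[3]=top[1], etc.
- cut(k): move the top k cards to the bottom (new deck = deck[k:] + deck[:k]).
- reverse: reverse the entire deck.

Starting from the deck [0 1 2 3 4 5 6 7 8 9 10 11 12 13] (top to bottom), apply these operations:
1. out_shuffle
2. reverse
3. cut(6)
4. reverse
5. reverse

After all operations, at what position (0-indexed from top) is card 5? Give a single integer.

After op 1 (out_shuffle): [0 7 1 8 2 9 3 10 4 11 5 12 6 13]
After op 2 (reverse): [13 6 12 5 11 4 10 3 9 2 8 1 7 0]
After op 3 (cut(6)): [10 3 9 2 8 1 7 0 13 6 12 5 11 4]
After op 4 (reverse): [4 11 5 12 6 13 0 7 1 8 2 9 3 10]
After op 5 (reverse): [10 3 9 2 8 1 7 0 13 6 12 5 11 4]
Card 5 is at position 11.

Answer: 11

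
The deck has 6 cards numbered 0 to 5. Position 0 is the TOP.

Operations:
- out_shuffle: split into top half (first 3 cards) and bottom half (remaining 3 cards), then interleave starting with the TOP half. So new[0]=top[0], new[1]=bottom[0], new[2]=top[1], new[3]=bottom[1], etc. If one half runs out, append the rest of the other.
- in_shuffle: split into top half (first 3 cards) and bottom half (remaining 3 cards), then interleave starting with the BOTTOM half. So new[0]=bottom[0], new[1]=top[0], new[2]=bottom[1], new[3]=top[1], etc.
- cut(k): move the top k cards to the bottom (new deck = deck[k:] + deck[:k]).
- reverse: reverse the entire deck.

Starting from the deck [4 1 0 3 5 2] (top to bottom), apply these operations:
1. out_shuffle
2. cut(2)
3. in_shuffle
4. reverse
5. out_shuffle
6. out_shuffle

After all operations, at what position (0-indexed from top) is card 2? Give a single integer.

Answer: 5

Derivation:
After op 1 (out_shuffle): [4 3 1 5 0 2]
After op 2 (cut(2)): [1 5 0 2 4 3]
After op 3 (in_shuffle): [2 1 4 5 3 0]
After op 4 (reverse): [0 3 5 4 1 2]
After op 5 (out_shuffle): [0 4 3 1 5 2]
After op 6 (out_shuffle): [0 1 4 5 3 2]
Card 2 is at position 5.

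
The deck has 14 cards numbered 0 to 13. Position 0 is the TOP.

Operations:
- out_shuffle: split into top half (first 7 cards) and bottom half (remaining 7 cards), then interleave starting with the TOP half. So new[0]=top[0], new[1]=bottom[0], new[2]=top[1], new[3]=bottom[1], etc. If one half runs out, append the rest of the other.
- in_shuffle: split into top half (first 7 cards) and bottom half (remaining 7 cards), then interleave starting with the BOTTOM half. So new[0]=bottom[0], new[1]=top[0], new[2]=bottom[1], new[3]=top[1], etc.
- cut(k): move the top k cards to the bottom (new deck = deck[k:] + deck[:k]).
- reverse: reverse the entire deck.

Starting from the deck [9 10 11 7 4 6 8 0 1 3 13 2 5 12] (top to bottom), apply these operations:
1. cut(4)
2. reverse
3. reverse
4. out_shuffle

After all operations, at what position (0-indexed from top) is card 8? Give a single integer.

After op 1 (cut(4)): [4 6 8 0 1 3 13 2 5 12 9 10 11 7]
After op 2 (reverse): [7 11 10 9 12 5 2 13 3 1 0 8 6 4]
After op 3 (reverse): [4 6 8 0 1 3 13 2 5 12 9 10 11 7]
After op 4 (out_shuffle): [4 2 6 5 8 12 0 9 1 10 3 11 13 7]
Card 8 is at position 4.

Answer: 4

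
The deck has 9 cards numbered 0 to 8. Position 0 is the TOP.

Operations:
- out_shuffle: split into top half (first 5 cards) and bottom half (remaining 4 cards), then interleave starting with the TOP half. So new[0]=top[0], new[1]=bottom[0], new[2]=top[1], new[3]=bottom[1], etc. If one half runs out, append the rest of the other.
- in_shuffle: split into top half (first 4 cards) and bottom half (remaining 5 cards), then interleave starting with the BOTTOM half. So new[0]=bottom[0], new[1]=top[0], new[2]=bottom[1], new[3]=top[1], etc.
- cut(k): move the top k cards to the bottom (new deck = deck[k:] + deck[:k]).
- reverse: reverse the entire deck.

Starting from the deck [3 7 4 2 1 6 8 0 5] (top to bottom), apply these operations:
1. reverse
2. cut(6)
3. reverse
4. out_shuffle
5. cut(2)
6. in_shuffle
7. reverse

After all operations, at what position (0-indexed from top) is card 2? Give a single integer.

After op 1 (reverse): [5 0 8 6 1 2 4 7 3]
After op 2 (cut(6)): [4 7 3 5 0 8 6 1 2]
After op 3 (reverse): [2 1 6 8 0 5 3 7 4]
After op 4 (out_shuffle): [2 5 1 3 6 7 8 4 0]
After op 5 (cut(2)): [1 3 6 7 8 4 0 2 5]
After op 6 (in_shuffle): [8 1 4 3 0 6 2 7 5]
After op 7 (reverse): [5 7 2 6 0 3 4 1 8]
Card 2 is at position 2.

Answer: 2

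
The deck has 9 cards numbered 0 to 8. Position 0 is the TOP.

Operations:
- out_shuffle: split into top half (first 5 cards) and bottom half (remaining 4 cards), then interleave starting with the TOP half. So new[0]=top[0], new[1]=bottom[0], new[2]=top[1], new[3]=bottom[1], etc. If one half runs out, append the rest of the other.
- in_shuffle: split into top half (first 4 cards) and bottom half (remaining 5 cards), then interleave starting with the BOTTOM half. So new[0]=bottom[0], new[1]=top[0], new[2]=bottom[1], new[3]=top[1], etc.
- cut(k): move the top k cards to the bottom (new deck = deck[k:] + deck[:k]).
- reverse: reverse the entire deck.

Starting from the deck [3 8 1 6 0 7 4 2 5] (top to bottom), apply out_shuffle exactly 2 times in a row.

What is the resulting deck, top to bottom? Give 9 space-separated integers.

After op 1 (out_shuffle): [3 7 8 4 1 2 6 5 0]
After op 2 (out_shuffle): [3 2 7 6 8 5 4 0 1]

Answer: 3 2 7 6 8 5 4 0 1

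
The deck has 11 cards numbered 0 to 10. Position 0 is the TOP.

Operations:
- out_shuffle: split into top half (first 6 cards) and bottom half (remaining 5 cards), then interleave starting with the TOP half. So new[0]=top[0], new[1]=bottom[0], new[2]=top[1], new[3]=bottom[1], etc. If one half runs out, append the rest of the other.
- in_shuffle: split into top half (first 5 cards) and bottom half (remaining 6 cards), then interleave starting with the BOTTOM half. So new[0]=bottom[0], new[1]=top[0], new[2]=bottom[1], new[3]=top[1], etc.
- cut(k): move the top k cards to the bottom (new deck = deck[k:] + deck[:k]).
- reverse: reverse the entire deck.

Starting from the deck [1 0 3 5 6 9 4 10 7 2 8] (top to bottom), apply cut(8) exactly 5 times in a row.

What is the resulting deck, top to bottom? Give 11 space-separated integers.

Answer: 10 7 2 8 1 0 3 5 6 9 4

Derivation:
After op 1 (cut(8)): [7 2 8 1 0 3 5 6 9 4 10]
After op 2 (cut(8)): [9 4 10 7 2 8 1 0 3 5 6]
After op 3 (cut(8)): [3 5 6 9 4 10 7 2 8 1 0]
After op 4 (cut(8)): [8 1 0 3 5 6 9 4 10 7 2]
After op 5 (cut(8)): [10 7 2 8 1 0 3 5 6 9 4]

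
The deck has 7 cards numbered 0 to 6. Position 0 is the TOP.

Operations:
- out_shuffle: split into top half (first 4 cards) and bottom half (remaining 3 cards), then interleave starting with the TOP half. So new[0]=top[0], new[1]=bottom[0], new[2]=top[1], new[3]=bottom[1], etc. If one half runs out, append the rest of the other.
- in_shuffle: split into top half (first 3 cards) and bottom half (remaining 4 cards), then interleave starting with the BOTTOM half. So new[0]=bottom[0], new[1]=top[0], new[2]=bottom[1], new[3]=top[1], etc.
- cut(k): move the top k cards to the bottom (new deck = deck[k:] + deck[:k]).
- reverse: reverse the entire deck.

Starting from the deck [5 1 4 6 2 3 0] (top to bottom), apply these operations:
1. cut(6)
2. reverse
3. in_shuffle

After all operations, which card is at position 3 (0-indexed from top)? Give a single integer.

After op 1 (cut(6)): [0 5 1 4 6 2 3]
After op 2 (reverse): [3 2 6 4 1 5 0]
After op 3 (in_shuffle): [4 3 1 2 5 6 0]
Position 3: card 2.

Answer: 2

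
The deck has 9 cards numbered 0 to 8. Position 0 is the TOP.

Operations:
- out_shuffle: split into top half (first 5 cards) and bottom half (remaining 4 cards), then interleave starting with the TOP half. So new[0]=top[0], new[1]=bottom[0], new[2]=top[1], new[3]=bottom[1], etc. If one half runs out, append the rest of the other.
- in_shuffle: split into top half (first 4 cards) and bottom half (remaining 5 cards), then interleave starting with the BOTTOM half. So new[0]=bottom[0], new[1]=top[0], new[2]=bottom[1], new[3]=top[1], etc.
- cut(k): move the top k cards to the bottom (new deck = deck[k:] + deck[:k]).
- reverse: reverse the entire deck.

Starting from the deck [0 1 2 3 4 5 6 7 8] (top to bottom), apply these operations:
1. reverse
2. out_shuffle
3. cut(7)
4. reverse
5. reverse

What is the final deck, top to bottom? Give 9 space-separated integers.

Answer: 0 4 8 3 7 2 6 1 5

Derivation:
After op 1 (reverse): [8 7 6 5 4 3 2 1 0]
After op 2 (out_shuffle): [8 3 7 2 6 1 5 0 4]
After op 3 (cut(7)): [0 4 8 3 7 2 6 1 5]
After op 4 (reverse): [5 1 6 2 7 3 8 4 0]
After op 5 (reverse): [0 4 8 3 7 2 6 1 5]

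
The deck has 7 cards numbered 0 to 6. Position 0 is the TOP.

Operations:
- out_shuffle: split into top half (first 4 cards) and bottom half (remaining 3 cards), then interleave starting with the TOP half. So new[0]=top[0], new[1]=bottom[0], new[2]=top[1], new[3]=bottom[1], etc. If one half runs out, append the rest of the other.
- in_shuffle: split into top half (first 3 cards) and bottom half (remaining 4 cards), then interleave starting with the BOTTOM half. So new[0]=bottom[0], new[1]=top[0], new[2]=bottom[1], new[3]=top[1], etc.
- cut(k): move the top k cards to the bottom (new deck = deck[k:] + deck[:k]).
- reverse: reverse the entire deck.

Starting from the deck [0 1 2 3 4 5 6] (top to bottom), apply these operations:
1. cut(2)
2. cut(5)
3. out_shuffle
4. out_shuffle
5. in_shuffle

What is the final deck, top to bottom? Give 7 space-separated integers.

After op 1 (cut(2)): [2 3 4 5 6 0 1]
After op 2 (cut(5)): [0 1 2 3 4 5 6]
After op 3 (out_shuffle): [0 4 1 5 2 6 3]
After op 4 (out_shuffle): [0 2 4 6 1 3 5]
After op 5 (in_shuffle): [6 0 1 2 3 4 5]

Answer: 6 0 1 2 3 4 5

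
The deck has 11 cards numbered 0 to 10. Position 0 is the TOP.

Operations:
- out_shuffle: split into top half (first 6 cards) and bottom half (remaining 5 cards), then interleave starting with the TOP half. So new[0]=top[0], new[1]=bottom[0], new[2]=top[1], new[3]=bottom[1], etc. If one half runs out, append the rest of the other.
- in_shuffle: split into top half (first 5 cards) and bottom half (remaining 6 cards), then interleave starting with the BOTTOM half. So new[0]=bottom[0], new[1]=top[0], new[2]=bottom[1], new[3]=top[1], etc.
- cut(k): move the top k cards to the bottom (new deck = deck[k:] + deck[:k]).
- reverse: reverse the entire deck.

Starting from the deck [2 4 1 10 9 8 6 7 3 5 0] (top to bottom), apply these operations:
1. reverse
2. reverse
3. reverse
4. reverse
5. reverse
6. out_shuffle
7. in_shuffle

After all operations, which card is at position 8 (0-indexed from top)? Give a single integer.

After op 1 (reverse): [0 5 3 7 6 8 9 10 1 4 2]
After op 2 (reverse): [2 4 1 10 9 8 6 7 3 5 0]
After op 3 (reverse): [0 5 3 7 6 8 9 10 1 4 2]
After op 4 (reverse): [2 4 1 10 9 8 6 7 3 5 0]
After op 5 (reverse): [0 5 3 7 6 8 9 10 1 4 2]
After op 6 (out_shuffle): [0 9 5 10 3 1 7 4 6 2 8]
After op 7 (in_shuffle): [1 0 7 9 4 5 6 10 2 3 8]
Position 8: card 2.

Answer: 2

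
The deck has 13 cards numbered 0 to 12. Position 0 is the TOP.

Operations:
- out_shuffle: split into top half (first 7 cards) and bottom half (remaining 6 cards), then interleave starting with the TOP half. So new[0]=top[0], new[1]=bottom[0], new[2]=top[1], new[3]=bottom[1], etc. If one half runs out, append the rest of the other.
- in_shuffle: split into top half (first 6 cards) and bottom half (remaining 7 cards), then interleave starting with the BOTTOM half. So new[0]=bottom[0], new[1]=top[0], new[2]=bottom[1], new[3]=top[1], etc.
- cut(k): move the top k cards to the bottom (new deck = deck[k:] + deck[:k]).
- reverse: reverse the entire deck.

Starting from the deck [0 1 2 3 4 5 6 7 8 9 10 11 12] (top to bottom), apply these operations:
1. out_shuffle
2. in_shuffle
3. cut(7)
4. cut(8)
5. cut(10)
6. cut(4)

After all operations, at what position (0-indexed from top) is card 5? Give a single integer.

Answer: 5

Derivation:
After op 1 (out_shuffle): [0 7 1 8 2 9 3 10 4 11 5 12 6]
After op 2 (in_shuffle): [3 0 10 7 4 1 11 8 5 2 12 9 6]
After op 3 (cut(7)): [8 5 2 12 9 6 3 0 10 7 4 1 11]
After op 4 (cut(8)): [10 7 4 1 11 8 5 2 12 9 6 3 0]
After op 5 (cut(10)): [6 3 0 10 7 4 1 11 8 5 2 12 9]
After op 6 (cut(4)): [7 4 1 11 8 5 2 12 9 6 3 0 10]
Card 5 is at position 5.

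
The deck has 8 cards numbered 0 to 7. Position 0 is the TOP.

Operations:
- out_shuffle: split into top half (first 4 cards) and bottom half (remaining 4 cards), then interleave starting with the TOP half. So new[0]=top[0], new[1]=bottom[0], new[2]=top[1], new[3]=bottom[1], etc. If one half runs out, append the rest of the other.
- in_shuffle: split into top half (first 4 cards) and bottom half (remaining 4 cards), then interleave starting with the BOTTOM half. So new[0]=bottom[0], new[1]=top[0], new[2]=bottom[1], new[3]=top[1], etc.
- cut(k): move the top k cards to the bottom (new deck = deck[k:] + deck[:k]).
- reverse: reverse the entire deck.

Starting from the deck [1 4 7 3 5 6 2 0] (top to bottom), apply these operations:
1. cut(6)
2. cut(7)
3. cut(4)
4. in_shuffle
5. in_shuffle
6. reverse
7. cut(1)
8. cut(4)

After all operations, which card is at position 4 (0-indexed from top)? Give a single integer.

Answer: 5

Derivation:
After op 1 (cut(6)): [2 0 1 4 7 3 5 6]
After op 2 (cut(7)): [6 2 0 1 4 7 3 5]
After op 3 (cut(4)): [4 7 3 5 6 2 0 1]
After op 4 (in_shuffle): [6 4 2 7 0 3 1 5]
After op 5 (in_shuffle): [0 6 3 4 1 2 5 7]
After op 6 (reverse): [7 5 2 1 4 3 6 0]
After op 7 (cut(1)): [5 2 1 4 3 6 0 7]
After op 8 (cut(4)): [3 6 0 7 5 2 1 4]
Position 4: card 5.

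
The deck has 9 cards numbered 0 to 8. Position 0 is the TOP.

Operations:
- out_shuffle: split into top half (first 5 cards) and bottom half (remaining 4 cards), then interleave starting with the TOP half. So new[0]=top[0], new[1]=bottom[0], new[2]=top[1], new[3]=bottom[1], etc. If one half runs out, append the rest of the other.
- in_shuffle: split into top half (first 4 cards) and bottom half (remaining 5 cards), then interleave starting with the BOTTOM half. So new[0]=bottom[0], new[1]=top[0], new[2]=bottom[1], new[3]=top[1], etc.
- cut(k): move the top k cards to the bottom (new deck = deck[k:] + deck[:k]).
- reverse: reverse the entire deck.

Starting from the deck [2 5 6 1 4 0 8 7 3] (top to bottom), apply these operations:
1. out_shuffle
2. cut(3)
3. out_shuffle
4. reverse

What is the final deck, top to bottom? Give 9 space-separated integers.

After op 1 (out_shuffle): [2 0 5 8 6 7 1 3 4]
After op 2 (cut(3)): [8 6 7 1 3 4 2 0 5]
After op 3 (out_shuffle): [8 4 6 2 7 0 1 5 3]
After op 4 (reverse): [3 5 1 0 7 2 6 4 8]

Answer: 3 5 1 0 7 2 6 4 8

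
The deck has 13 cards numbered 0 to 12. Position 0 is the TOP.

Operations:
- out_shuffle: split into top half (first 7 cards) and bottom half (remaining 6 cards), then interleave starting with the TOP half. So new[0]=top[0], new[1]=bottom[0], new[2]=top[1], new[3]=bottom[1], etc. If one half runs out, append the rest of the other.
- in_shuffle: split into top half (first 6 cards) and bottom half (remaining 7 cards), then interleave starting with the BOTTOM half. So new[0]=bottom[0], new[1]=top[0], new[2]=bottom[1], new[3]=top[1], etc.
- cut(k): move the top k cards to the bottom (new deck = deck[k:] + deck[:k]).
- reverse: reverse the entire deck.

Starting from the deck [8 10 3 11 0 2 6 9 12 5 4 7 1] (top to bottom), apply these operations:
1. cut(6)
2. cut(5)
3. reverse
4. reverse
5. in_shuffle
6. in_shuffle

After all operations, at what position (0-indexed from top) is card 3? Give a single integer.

Answer: 6

Derivation:
After op 1 (cut(6)): [6 9 12 5 4 7 1 8 10 3 11 0 2]
After op 2 (cut(5)): [7 1 8 10 3 11 0 2 6 9 12 5 4]
After op 3 (reverse): [4 5 12 9 6 2 0 11 3 10 8 1 7]
After op 4 (reverse): [7 1 8 10 3 11 0 2 6 9 12 5 4]
After op 5 (in_shuffle): [0 7 2 1 6 8 9 10 12 3 5 11 4]
After op 6 (in_shuffle): [9 0 10 7 12 2 3 1 5 6 11 8 4]
Card 3 is at position 6.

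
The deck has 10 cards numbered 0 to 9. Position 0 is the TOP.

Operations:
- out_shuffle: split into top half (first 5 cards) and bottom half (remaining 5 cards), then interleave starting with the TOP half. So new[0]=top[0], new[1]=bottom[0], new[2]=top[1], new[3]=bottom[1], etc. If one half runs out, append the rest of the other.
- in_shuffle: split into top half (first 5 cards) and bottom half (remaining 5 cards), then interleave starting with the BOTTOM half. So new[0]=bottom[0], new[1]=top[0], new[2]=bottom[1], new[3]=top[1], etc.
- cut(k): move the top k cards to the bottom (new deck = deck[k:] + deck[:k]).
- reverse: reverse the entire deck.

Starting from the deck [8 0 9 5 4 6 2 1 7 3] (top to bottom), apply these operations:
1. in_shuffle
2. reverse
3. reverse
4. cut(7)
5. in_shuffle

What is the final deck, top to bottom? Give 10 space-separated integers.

After op 1 (in_shuffle): [6 8 2 0 1 9 7 5 3 4]
After op 2 (reverse): [4 3 5 7 9 1 0 2 8 6]
After op 3 (reverse): [6 8 2 0 1 9 7 5 3 4]
After op 4 (cut(7)): [5 3 4 6 8 2 0 1 9 7]
After op 5 (in_shuffle): [2 5 0 3 1 4 9 6 7 8]

Answer: 2 5 0 3 1 4 9 6 7 8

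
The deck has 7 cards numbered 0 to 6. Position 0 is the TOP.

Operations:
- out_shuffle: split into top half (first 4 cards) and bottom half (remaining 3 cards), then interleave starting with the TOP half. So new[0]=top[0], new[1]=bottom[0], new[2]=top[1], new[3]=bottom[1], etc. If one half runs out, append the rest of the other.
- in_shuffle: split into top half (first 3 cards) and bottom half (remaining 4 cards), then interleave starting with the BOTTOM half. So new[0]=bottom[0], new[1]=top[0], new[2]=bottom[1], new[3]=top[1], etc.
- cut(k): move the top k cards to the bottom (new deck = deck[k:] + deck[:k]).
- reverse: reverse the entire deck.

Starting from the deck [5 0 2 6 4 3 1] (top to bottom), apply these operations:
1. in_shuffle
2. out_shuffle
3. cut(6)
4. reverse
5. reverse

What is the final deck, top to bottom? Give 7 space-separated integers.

Answer: 0 6 3 5 2 4 1

Derivation:
After op 1 (in_shuffle): [6 5 4 0 3 2 1]
After op 2 (out_shuffle): [6 3 5 2 4 1 0]
After op 3 (cut(6)): [0 6 3 5 2 4 1]
After op 4 (reverse): [1 4 2 5 3 6 0]
After op 5 (reverse): [0 6 3 5 2 4 1]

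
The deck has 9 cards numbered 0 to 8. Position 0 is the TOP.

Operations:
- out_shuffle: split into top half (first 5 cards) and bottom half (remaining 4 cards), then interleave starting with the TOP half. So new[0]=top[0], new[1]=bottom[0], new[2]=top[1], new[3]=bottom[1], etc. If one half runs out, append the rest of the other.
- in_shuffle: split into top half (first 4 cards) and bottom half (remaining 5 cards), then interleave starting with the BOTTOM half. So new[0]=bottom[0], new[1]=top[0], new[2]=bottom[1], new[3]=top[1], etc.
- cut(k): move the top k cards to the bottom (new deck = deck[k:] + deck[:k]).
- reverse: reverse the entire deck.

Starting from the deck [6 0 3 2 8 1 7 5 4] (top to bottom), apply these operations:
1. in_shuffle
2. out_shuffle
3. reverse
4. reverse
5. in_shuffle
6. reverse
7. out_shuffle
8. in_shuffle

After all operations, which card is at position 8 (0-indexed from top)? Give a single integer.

After op 1 (in_shuffle): [8 6 1 0 7 3 5 2 4]
After op 2 (out_shuffle): [8 3 6 5 1 2 0 4 7]
After op 3 (reverse): [7 4 0 2 1 5 6 3 8]
After op 4 (reverse): [8 3 6 5 1 2 0 4 7]
After op 5 (in_shuffle): [1 8 2 3 0 6 4 5 7]
After op 6 (reverse): [7 5 4 6 0 3 2 8 1]
After op 7 (out_shuffle): [7 3 5 2 4 8 6 1 0]
After op 8 (in_shuffle): [4 7 8 3 6 5 1 2 0]
Position 8: card 0.

Answer: 0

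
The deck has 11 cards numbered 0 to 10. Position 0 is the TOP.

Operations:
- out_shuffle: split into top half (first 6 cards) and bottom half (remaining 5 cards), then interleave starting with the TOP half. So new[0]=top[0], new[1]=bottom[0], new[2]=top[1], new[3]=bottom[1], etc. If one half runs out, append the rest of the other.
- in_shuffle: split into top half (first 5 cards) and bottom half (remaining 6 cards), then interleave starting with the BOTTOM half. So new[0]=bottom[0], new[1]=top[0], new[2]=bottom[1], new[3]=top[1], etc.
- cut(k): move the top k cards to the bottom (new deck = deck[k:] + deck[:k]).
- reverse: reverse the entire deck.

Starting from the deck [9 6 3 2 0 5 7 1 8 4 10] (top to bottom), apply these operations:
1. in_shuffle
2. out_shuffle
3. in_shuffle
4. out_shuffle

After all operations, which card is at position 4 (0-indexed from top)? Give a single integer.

Answer: 6

Derivation:
After op 1 (in_shuffle): [5 9 7 6 1 3 8 2 4 0 10]
After op 2 (out_shuffle): [5 8 9 2 7 4 6 0 1 10 3]
After op 3 (in_shuffle): [4 5 6 8 0 9 1 2 10 7 3]
After op 4 (out_shuffle): [4 1 5 2 6 10 8 7 0 3 9]
Position 4: card 6.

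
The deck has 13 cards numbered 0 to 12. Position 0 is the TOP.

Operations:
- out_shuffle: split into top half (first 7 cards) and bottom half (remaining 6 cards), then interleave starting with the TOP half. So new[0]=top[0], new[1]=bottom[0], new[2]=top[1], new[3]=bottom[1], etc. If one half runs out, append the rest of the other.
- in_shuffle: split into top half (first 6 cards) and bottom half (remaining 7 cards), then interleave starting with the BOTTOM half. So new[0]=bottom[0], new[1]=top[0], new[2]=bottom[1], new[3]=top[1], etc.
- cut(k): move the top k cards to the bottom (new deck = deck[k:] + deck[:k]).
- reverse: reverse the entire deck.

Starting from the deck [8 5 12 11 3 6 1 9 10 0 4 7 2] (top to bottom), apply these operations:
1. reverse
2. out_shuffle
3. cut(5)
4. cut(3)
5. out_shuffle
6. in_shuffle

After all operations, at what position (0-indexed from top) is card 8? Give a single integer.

Answer: 0

Derivation:
After op 1 (reverse): [2 7 4 0 10 9 1 6 3 11 12 5 8]
After op 2 (out_shuffle): [2 6 7 3 4 11 0 12 10 5 9 8 1]
After op 3 (cut(5)): [11 0 12 10 5 9 8 1 2 6 7 3 4]
After op 4 (cut(3)): [10 5 9 8 1 2 6 7 3 4 11 0 12]
After op 5 (out_shuffle): [10 7 5 3 9 4 8 11 1 0 2 12 6]
After op 6 (in_shuffle): [8 10 11 7 1 5 0 3 2 9 12 4 6]
Card 8 is at position 0.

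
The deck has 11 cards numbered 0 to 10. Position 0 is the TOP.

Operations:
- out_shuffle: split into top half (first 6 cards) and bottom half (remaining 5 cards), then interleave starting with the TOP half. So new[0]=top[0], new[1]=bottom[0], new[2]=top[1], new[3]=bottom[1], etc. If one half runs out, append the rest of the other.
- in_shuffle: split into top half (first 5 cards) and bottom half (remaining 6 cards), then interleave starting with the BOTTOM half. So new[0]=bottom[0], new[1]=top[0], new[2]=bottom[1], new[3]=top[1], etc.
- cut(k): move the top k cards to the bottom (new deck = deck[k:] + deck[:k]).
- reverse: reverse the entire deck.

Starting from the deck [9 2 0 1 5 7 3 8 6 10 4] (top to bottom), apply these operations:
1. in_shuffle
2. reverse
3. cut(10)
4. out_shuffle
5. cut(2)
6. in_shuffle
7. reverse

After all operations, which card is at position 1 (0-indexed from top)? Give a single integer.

After op 1 (in_shuffle): [7 9 3 2 8 0 6 1 10 5 4]
After op 2 (reverse): [4 5 10 1 6 0 8 2 3 9 7]
After op 3 (cut(10)): [7 4 5 10 1 6 0 8 2 3 9]
After op 4 (out_shuffle): [7 0 4 8 5 2 10 3 1 9 6]
After op 5 (cut(2)): [4 8 5 2 10 3 1 9 6 7 0]
After op 6 (in_shuffle): [3 4 1 8 9 5 6 2 7 10 0]
After op 7 (reverse): [0 10 7 2 6 5 9 8 1 4 3]
Position 1: card 10.

Answer: 10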